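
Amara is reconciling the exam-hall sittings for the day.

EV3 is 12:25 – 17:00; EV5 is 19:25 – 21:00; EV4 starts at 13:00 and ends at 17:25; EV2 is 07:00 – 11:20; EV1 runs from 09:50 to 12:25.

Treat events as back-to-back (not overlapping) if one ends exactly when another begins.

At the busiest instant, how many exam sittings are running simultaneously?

2

Sort all start/end points and keep a running count:
07:00 start EV2 → 1
09:50 start EV1 → 2
11:20 end EV2 → 1
12:25 end EV1 → 0
12:25 start EV3 → 1
13:00 start EV4 → 2
17:00 end EV3 → 1
17:25 end EV4 → 0
19:25 start EV5 → 1
21:00 end EV5 → 0
Peak is 2, at 09:50 (EV1, EV2).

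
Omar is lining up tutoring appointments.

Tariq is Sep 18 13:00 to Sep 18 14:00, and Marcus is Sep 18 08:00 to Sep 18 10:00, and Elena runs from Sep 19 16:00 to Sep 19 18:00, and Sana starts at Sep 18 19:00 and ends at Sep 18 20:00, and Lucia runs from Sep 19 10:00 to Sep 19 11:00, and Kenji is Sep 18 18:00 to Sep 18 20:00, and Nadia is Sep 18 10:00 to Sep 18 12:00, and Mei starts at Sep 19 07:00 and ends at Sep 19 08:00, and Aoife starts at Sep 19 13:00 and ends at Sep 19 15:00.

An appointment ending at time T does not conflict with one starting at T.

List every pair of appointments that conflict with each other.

Check each pair: they overlap iff neither finishes before the other starts.
Sorted by start: Marcus, Nadia, Tariq, Kenji, Sana, Mei, Lucia, Aoife, Elena.
Nadia starts exactly when Marcus ends (back-to-back, no overlap); Marcus is clear from here.
Tariq starts after Nadia ends; Nadia is clear from here.
Kenji starts after Tariq ends; Tariq is clear from here.
Sana starts before Kenji ends → Kenji and Sana overlap.
Mei starts after Kenji ends; Kenji is clear from here.
Mei starts after Sana ends; Sana is clear from here.
Lucia starts after Mei ends; Mei is clear from here.
Aoife starts after Lucia ends; Lucia is clear from here.
Elena starts after Aoife ends.

Kenji & Sana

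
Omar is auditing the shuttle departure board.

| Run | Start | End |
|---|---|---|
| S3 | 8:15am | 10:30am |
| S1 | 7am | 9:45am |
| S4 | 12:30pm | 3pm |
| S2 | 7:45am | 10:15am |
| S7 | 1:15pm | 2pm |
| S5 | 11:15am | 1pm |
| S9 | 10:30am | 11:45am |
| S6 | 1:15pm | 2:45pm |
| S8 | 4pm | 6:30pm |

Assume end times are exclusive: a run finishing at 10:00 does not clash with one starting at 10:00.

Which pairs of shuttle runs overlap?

Sorted by start: S1, S2, S3, S9, S5, S4, S6, S7, S8.
S2 starts before S1 ends → S1 and S2 overlap.
S3 starts before S1 ends → S1 and S3 overlap.
S9 starts after S1 ends; S1 is clear from here.
S3 starts before S2 ends → S2 and S3 overlap.
S9 starts after S2 ends; S2 is clear from here.
S9 starts exactly when S3 ends (back-to-back, no overlap); S3 is clear from here.
S5 starts before S9 ends → S9 and S5 overlap.
S4 starts after S9 ends; S9 is clear from here.
S4 starts before S5 ends → S5 and S4 overlap.
S6 starts after S5 ends; S5 is clear from here.
S6 starts before S4 ends → S4 and S6 overlap.
S7 starts before S4 ends → S4 and S7 overlap.
S8 starts after S4 ends.
S7 starts before S6 ends → S6 and S7 overlap.
S8 starts after S6 ends.
S8 starts after S7 ends.

S1 & S2, S1 & S3, S2 & S3, S4 & S5, S4 & S6, S4 & S7, S5 & S9, S6 & S7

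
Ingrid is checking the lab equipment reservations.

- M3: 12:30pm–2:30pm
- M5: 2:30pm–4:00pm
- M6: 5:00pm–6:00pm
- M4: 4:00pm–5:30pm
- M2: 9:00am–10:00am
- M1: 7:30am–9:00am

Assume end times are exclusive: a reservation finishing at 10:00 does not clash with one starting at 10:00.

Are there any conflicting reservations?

Check each pair: they overlap iff neither finishes before the other starts.
Sorted by start: M1, M2, M3, M5, M4, M6.
M2 starts exactly when M1 ends (back-to-back, no overlap), so nothing later overlaps M1 either.
M3 starts after M2 ends, so nothing later overlaps M2 either.
M5 starts exactly when M3 ends (back-to-back, no overlap), so nothing later overlaps M3 either.
M4 starts exactly when M5 ends (back-to-back, no overlap), so nothing later overlaps M5 either.
M6 starts before M4 ends → M4 and M6 overlap.
That's a conflict, so the schedule is not conflict-free.

Yes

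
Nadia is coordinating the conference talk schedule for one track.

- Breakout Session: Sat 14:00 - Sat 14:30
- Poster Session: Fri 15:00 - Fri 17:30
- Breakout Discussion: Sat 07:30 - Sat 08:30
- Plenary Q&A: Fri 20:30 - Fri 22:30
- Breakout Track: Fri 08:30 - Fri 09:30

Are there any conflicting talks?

Sorted by start: Breakout Track, Poster Session, Plenary Q&A, Breakout Discussion, Breakout Session.
Poster Session starts after Breakout Track ends; Breakout Track is clear from here.
Plenary Q&A starts after Poster Session ends; Poster Session is clear from here.
Breakout Discussion starts after Plenary Q&A ends; Plenary Q&A is clear from here.
Breakout Session starts after Breakout Discussion ends.
Every pair is clear; the schedule has no overlaps.

No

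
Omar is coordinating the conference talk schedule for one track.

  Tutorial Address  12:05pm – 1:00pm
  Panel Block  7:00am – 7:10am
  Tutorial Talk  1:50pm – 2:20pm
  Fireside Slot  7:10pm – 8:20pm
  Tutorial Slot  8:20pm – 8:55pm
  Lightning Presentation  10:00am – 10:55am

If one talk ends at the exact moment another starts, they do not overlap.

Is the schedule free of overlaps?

Yes

Check each pair: they overlap iff neither finishes before the other starts.
Sorted by start: Panel Block, Lightning Presentation, Tutorial Address, Tutorial Talk, Fireside Slot, Tutorial Slot.
Lightning Presentation starts after Panel Block ends — done with Panel Block.
Tutorial Address starts after Lightning Presentation ends — done with Lightning Presentation.
Tutorial Talk starts after Tutorial Address ends — done with Tutorial Address.
Fireside Slot starts after Tutorial Talk ends — done with Tutorial Talk.
Tutorial Slot starts exactly when Fireside Slot ends (back-to-back, no overlap).
Every pair is clear; the schedule has no overlaps.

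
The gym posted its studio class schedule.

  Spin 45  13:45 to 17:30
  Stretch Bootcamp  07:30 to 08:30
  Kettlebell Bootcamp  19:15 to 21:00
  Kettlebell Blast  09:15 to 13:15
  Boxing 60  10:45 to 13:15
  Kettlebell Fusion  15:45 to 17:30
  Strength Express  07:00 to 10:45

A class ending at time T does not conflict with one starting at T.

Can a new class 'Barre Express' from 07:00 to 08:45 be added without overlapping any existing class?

No — it overlaps Strength Express, Stretch Bootcamp

Strength Express: starts 07:00 before Barre Express ends 08:45, and ends 10:45 after Barre Express starts 07:00 → overlap.
Stretch Bootcamp: starts 07:30 before Barre Express ends 08:45, and ends 08:30 after Barre Express starts 07:00 → overlap.
Kettlebell Blast: starts 09:15 at or after Barre Express ends 08:45 → clear.
Boxing 60: starts 10:45 at or after Barre Express ends 08:45 → clear.
Spin 45: starts 13:45 at or after Barre Express ends 08:45 → clear.
Kettlebell Fusion: starts 15:45 at or after Barre Express ends 08:45 → clear.
Kettlebell Bootcamp: starts 19:15 at or after Barre Express ends 08:45 → clear.
Barre Express overlaps Strength Express, Stretch Bootcamp.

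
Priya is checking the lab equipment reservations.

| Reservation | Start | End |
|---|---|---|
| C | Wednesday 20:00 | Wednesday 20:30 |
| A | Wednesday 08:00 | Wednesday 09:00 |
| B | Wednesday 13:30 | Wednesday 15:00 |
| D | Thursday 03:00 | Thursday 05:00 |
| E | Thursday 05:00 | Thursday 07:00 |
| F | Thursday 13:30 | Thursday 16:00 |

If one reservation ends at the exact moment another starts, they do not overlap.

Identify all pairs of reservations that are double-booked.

Sorted by start: A, B, C, D, E, F.
B starts after A ends, so nothing later overlaps A either.
C starts after B ends, so nothing later overlaps B either.
D starts after C ends, so nothing later overlaps C either.
E starts exactly when D ends (back-to-back, no overlap), so nothing later overlaps D either.
F starts after E ends.

none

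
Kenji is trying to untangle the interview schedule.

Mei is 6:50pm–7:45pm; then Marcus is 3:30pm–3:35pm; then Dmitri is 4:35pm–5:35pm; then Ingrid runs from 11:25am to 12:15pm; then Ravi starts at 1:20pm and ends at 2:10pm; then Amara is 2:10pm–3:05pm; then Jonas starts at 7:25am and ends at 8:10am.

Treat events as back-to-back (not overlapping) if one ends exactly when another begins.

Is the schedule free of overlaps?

Sorted by start: Jonas, Ingrid, Ravi, Amara, Marcus, Dmitri, Mei.
Ingrid starts after Jonas ends; Jonas is clear from here.
Ravi starts after Ingrid ends; Ingrid is clear from here.
Amara starts exactly when Ravi ends (back-to-back, no overlap); Ravi is clear from here.
Marcus starts after Amara ends; Amara is clear from here.
Dmitri starts after Marcus ends; Marcus is clear from here.
Mei starts after Dmitri ends.
Every pair is clear; the schedule has no overlaps.

Yes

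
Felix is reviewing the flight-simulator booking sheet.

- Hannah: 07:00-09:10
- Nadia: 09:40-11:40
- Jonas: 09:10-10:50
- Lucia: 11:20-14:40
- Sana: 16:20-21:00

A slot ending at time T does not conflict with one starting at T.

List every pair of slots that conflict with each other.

Sorted by start: Hannah, Jonas, Nadia, Lucia, Sana.
Jonas starts exactly when Hannah ends (back-to-back, no overlap) — done with Hannah.
Nadia starts before Jonas ends → Jonas and Nadia overlap.
Lucia starts after Jonas ends — done with Jonas.
Lucia starts before Nadia ends → Nadia and Lucia overlap.
Sana starts after Nadia ends.
Sana starts after Lucia ends.

Jonas & Nadia, Lucia & Nadia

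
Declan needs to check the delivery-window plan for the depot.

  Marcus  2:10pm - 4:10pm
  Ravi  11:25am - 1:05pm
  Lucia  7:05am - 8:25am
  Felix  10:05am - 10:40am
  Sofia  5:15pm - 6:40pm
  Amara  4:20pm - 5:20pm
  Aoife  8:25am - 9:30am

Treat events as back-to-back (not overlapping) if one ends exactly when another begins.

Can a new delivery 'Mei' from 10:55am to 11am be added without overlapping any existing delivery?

Lucia: ends 8:25am at or before Mei starts 10:55am → clear.
Aoife: ends 9:30am at or before Mei starts 10:55am → clear.
Felix: ends 10:40am at or before Mei starts 10:55am → clear.
Ravi: starts 11:25am at or after Mei ends 11am → clear.
Marcus: starts 2:10pm at or after Mei ends 11am → clear.
Amara: starts 4:20pm at or after Mei ends 11am → clear.
Sofia: starts 5:15pm at or after Mei ends 11am → clear.

Yes — the slot is free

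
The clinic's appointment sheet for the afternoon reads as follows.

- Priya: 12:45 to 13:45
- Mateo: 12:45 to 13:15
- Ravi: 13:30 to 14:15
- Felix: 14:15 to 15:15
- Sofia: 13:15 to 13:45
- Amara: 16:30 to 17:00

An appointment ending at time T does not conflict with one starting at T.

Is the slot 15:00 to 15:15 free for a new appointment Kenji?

No — it overlaps Felix

Priya: ends 13:45 at or before Kenji starts 15:00 → clear.
Mateo: ends 13:15 at or before Kenji starts 15:00 → clear.
Sofia: ends 13:45 at or before Kenji starts 15:00 → clear.
Ravi: ends 14:15 at or before Kenji starts 15:00 → clear.
Felix: starts 14:15 before Kenji ends 15:15, and ends 15:15 after Kenji starts 15:00 → overlap.
Amara: starts 16:30 at or after Kenji ends 15:15 → clear.
Kenji overlaps Felix.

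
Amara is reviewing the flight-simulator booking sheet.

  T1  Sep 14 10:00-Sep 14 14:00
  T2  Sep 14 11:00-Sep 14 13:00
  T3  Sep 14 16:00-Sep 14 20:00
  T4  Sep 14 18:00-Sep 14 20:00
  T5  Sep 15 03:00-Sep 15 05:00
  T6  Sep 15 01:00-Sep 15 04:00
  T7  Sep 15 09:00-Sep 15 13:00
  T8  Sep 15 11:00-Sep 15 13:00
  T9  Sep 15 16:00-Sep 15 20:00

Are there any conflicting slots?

Sorted by start: T1, T2, T3, T4, T6, T5, T7, T8, T9.
T2 starts before T1 ends → T1 and T2 overlap.
That's a conflict, so the schedule is not conflict-free.

Yes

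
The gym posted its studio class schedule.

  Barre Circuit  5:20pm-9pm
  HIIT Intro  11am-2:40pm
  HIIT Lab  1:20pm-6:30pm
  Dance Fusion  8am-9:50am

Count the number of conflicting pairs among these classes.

2

Sorted by start: Dance Fusion, HIIT Intro, HIIT Lab, Barre Circuit.
HIIT Intro starts after Dance Fusion ends — done with Dance Fusion.
HIIT Lab starts before HIIT Intro ends → HIIT Intro and HIIT Lab overlap.
Barre Circuit starts after HIIT Intro ends.
Barre Circuit starts before HIIT Lab ends → HIIT Lab and Barre Circuit overlap.
Overlapping pairs: Barre Circuit & HIIT Lab, HIIT Intro & HIIT Lab — 2 in total.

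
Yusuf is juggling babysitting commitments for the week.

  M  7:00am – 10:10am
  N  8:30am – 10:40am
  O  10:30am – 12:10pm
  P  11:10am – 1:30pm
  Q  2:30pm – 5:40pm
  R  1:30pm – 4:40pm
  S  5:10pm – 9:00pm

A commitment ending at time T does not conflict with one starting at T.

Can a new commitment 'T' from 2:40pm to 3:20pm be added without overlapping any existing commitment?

No — it overlaps Q, R

M: ends 10:10am at or before T starts 2:40pm → clear.
N: ends 10:40am at or before T starts 2:40pm → clear.
O: ends 12:10pm at or before T starts 2:40pm → clear.
P: ends 1:30pm at or before T starts 2:40pm → clear.
R: starts 1:30pm before T ends 3:20pm, and ends 4:40pm after T starts 2:40pm → overlap.
Q: starts 2:30pm before T ends 3:20pm, and ends 5:40pm after T starts 2:40pm → overlap.
S: starts 5:10pm at or after T ends 3:20pm → clear.
T overlaps Q, R.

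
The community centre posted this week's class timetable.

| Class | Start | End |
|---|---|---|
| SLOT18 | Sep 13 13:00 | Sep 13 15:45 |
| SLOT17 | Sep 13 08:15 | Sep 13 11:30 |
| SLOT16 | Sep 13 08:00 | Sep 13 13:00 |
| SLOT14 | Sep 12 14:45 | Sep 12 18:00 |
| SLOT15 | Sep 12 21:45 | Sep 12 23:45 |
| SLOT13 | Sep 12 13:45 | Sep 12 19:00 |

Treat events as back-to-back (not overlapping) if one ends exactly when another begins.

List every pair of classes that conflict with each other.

Two intervals overlap when each starts before the other ends.
Sorted by start: SLOT13, SLOT14, SLOT15, SLOT16, SLOT17, SLOT18.
SLOT14 starts before SLOT13 ends → SLOT13 and SLOT14 overlap.
SLOT15 starts after SLOT13 ends; SLOT13 is clear from here.
SLOT15 starts after SLOT14 ends; SLOT14 is clear from here.
SLOT16 starts after SLOT15 ends; SLOT15 is clear from here.
SLOT17 starts before SLOT16 ends → SLOT16 and SLOT17 overlap.
SLOT18 starts exactly when SLOT16 ends (back-to-back, no overlap).
SLOT18 starts after SLOT17 ends.

SLOT13 & SLOT14, SLOT16 & SLOT17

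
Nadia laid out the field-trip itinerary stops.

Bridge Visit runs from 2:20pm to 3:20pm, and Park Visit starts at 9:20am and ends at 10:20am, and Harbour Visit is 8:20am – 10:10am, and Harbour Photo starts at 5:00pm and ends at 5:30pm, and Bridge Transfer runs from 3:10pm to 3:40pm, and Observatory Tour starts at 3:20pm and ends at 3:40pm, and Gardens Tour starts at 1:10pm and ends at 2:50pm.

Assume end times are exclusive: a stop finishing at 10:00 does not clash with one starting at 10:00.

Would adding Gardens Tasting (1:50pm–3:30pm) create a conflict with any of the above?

Harbour Visit: ends 10:10am at or before Gardens Tasting starts 1:50pm → clear.
Park Visit: ends 10:20am at or before Gardens Tasting starts 1:50pm → clear.
Gardens Tour: starts 1:10pm before Gardens Tasting ends 3:30pm, and ends 2:50pm after Gardens Tasting starts 1:50pm → overlap.
Bridge Visit: starts 2:20pm before Gardens Tasting ends 3:30pm, and ends 3:20pm after Gardens Tasting starts 1:50pm → overlap.
Bridge Transfer: starts 3:10pm before Gardens Tasting ends 3:30pm, and ends 3:40pm after Gardens Tasting starts 1:50pm → overlap.
Observatory Tour: starts 3:20pm before Gardens Tasting ends 3:30pm, and ends 3:40pm after Gardens Tasting starts 1:50pm → overlap.
Harbour Photo: starts 5:00pm at or after Gardens Tasting ends 3:30pm → clear.
Gardens Tasting overlaps Observatory Tour, Gardens Tour, Bridge Visit, Bridge Transfer.

Yes — it overlaps Bridge Transfer, Bridge Visit, Gardens Tour, Observatory Tour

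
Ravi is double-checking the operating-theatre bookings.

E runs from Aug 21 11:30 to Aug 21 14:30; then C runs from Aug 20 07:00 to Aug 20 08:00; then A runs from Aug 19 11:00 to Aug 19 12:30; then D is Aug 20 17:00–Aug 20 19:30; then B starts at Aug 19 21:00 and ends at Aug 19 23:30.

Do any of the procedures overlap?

No

Sorted by start: A, B, C, D, E.
B starts after A ends, so nothing later overlaps A either.
C starts after B ends, so nothing later overlaps B either.
D starts after C ends, so nothing later overlaps C either.
E starts after D ends.
Every pair is clear; the schedule has no overlaps.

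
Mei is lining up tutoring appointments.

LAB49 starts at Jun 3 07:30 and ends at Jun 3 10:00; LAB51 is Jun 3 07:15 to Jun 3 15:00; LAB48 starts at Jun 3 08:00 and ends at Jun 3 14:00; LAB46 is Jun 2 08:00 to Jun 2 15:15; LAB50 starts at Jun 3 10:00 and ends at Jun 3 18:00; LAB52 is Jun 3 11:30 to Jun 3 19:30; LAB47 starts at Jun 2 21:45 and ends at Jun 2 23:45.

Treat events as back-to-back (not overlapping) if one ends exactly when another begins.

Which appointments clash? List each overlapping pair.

Sorted by start: LAB46, LAB47, LAB51, LAB49, LAB48, LAB50, LAB52.
LAB47 starts after LAB46 ends — done with LAB46.
LAB51 starts after LAB47 ends — done with LAB47.
LAB49 starts before LAB51 ends → LAB51 and LAB49 overlap.
LAB48 starts before LAB51 ends → LAB51 and LAB48 overlap.
LAB50 starts before LAB51 ends → LAB51 and LAB50 overlap.
LAB52 starts before LAB51 ends → LAB51 and LAB52 overlap.
LAB48 starts before LAB49 ends → LAB49 and LAB48 overlap.
LAB50 starts exactly when LAB49 ends (back-to-back, no overlap) — done with LAB49.
LAB50 starts before LAB48 ends → LAB48 and LAB50 overlap.
LAB52 starts before LAB48 ends → LAB48 and LAB52 overlap.
LAB52 starts before LAB50 ends → LAB50 and LAB52 overlap.

LAB48 & LAB49, LAB48 & LAB50, LAB48 & LAB51, LAB48 & LAB52, LAB49 & LAB51, LAB50 & LAB51, LAB50 & LAB52, LAB51 & LAB52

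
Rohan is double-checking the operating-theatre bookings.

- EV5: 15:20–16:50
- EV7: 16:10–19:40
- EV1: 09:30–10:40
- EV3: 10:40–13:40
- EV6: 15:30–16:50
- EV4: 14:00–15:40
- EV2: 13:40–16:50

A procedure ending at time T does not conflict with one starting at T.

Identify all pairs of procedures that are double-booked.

EV2 & EV4, EV2 & EV5, EV2 & EV6, EV2 & EV7, EV4 & EV5, EV4 & EV6, EV5 & EV6, EV5 & EV7, EV6 & EV7

Sorted by start: EV1, EV3, EV2, EV4, EV5, EV6, EV7.
EV3 starts exactly when EV1 ends (back-to-back, no overlap) — done with EV1.
EV2 starts exactly when EV3 ends (back-to-back, no overlap) — done with EV3.
EV4 starts before EV2 ends → EV2 and EV4 overlap.
EV5 starts before EV2 ends → EV2 and EV5 overlap.
EV6 starts before EV2 ends → EV2 and EV6 overlap.
EV7 starts before EV2 ends → EV2 and EV7 overlap.
EV5 starts before EV4 ends → EV4 and EV5 overlap.
EV6 starts before EV4 ends → EV4 and EV6 overlap.
EV7 starts after EV4 ends.
EV6 starts before EV5 ends → EV5 and EV6 overlap.
EV7 starts before EV5 ends → EV5 and EV7 overlap.
EV7 starts before EV6 ends → EV6 and EV7 overlap.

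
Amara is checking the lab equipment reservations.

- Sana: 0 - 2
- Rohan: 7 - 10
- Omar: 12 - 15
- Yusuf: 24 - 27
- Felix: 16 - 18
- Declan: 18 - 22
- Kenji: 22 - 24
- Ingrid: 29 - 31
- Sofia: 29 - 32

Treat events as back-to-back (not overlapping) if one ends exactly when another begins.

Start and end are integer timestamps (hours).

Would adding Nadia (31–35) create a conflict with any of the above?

Sana: ends 2 at or before Nadia starts 31 → clear.
Rohan: ends 10 at or before Nadia starts 31 → clear.
Omar: ends 15 at or before Nadia starts 31 → clear.
Felix: ends 18 at or before Nadia starts 31 → clear.
Declan: ends 22 at or before Nadia starts 31 → clear.
Kenji: ends 24 at or before Nadia starts 31 → clear.
Yusuf: ends 27 at or before Nadia starts 31 → clear.
Ingrid: ends 31 at or before Nadia starts 31 → clear.
Sofia: starts 29 before Nadia ends 35, and ends 32 after Nadia starts 31 → overlap.
Nadia overlaps Sofia.

Yes — it overlaps Sofia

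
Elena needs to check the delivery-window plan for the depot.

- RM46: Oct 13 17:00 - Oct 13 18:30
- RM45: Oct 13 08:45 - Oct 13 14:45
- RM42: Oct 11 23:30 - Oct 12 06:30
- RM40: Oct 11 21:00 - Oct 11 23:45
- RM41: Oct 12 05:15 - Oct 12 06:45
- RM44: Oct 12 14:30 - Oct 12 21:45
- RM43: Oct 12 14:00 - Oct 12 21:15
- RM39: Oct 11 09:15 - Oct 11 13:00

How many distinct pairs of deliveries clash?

Check each pair: they overlap iff neither finishes before the other starts.
Sorted by start: RM39, RM40, RM42, RM41, RM43, RM44, RM45, RM46.
RM40 starts after RM39 ends; RM39 is clear from here.
RM42 starts before RM40 ends → RM40 and RM42 overlap.
RM41 starts after RM40 ends; RM40 is clear from here.
RM41 starts before RM42 ends → RM42 and RM41 overlap.
RM43 starts after RM42 ends; RM42 is clear from here.
RM43 starts after RM41 ends; RM41 is clear from here.
RM44 starts before RM43 ends → RM43 and RM44 overlap.
RM45 starts after RM43 ends; RM43 is clear from here.
RM45 starts after RM44 ends; RM44 is clear from here.
RM46 starts after RM45 ends.
Overlapping pairs: RM40 & RM42, RM41 & RM42, RM43 & RM44 — 3 in total.

3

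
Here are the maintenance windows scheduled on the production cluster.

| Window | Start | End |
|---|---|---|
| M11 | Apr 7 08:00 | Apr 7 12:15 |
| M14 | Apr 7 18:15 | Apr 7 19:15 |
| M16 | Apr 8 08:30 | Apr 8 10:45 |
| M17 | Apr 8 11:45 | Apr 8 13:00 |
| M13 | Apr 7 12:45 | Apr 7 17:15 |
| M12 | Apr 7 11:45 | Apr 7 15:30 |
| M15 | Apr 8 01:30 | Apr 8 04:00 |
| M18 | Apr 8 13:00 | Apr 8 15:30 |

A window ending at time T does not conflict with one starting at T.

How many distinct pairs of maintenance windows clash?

Check each pair: they overlap iff neither finishes before the other starts.
Sorted by start: M11, M12, M13, M14, M15, M16, M17, M18.
M12 starts before M11 ends → M11 and M12 overlap.
M13 starts after M11 ends; M11 is clear from here.
M13 starts before M12 ends → M12 and M13 overlap.
M14 starts after M12 ends; M12 is clear from here.
M14 starts after M13 ends; M13 is clear from here.
M15 starts after M14 ends; M14 is clear from here.
M16 starts after M15 ends; M15 is clear from here.
M17 starts after M16 ends; M16 is clear from here.
M18 starts exactly when M17 ends (back-to-back, no overlap).
Overlapping pairs: M11 & M12, M12 & M13 — 2 in total.

2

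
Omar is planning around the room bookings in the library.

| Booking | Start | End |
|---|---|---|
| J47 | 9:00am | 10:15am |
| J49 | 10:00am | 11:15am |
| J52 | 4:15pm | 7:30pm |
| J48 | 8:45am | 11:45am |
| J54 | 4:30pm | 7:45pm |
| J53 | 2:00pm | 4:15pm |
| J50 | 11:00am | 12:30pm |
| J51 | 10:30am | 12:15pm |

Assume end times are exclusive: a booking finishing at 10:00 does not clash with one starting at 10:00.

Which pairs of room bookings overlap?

Check each pair: they overlap iff neither finishes before the other starts.
Sorted by start: J48, J47, J49, J51, J50, J53, J52, J54.
J47 starts before J48 ends → J48 and J47 overlap.
J49 starts before J48 ends → J48 and J49 overlap.
J51 starts before J48 ends → J48 and J51 overlap.
J50 starts before J48 ends → J48 and J50 overlap.
J53 starts after J48 ends, so J48 has no further overlaps.
J49 starts before J47 ends → J47 and J49 overlap.
J51 starts after J47 ends, so J47 has no further overlaps.
J51 starts before J49 ends → J49 and J51 overlap.
J50 starts before J49 ends → J49 and J50 overlap.
J53 starts after J49 ends, so J49 has no further overlaps.
J50 starts before J51 ends → J51 and J50 overlap.
J53 starts after J51 ends, so J51 has no further overlaps.
J53 starts after J50 ends, so J50 has no further overlaps.
J52 starts exactly when J53 ends (back-to-back, no overlap), so J53 has no further overlaps.
J54 starts before J52 ends → J52 and J54 overlap.

J47 & J48, J47 & J49, J48 & J49, J48 & J50, J48 & J51, J49 & J50, J49 & J51, J50 & J51, J52 & J54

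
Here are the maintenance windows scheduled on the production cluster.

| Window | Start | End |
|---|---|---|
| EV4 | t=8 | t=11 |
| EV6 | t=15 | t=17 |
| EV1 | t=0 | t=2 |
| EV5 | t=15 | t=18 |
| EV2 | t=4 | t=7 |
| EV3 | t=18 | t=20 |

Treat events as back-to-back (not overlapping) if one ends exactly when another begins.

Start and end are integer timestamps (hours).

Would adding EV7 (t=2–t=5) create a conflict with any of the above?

Yes — it overlaps EV2

EV1: ends t=2 at or before EV7 starts t=2 → clear.
EV2: starts t=4 before EV7 ends t=5, and ends t=7 after EV7 starts t=2 → overlap.
EV4: starts t=8 at or after EV7 ends t=5 → clear.
EV5: starts t=15 at or after EV7 ends t=5 → clear.
EV6: starts t=15 at or after EV7 ends t=5 → clear.
EV3: starts t=18 at or after EV7 ends t=5 → clear.
EV7 overlaps EV2.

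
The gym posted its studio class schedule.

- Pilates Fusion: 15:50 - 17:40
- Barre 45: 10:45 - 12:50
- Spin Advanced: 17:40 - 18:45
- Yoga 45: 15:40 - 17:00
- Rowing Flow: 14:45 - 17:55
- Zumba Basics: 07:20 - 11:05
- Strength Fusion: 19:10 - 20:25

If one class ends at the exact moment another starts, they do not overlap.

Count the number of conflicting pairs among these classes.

Sorted by start: Zumba Basics, Barre 45, Rowing Flow, Yoga 45, Pilates Fusion, Spin Advanced, Strength Fusion.
Barre 45 starts before Zumba Basics ends → Zumba Basics and Barre 45 overlap.
Rowing Flow starts after Zumba Basics ends, so nothing later overlaps Zumba Basics either.
Rowing Flow starts after Barre 45 ends, so nothing later overlaps Barre 45 either.
Yoga 45 starts before Rowing Flow ends → Rowing Flow and Yoga 45 overlap.
Pilates Fusion starts before Rowing Flow ends → Rowing Flow and Pilates Fusion overlap.
Spin Advanced starts before Rowing Flow ends → Rowing Flow and Spin Advanced overlap.
Strength Fusion starts after Rowing Flow ends.
Pilates Fusion starts before Yoga 45 ends → Yoga 45 and Pilates Fusion overlap.
Spin Advanced starts after Yoga 45 ends, so nothing later overlaps Yoga 45 either.
Spin Advanced starts exactly when Pilates Fusion ends (back-to-back, no overlap), so nothing later overlaps Pilates Fusion either.
Strength Fusion starts after Spin Advanced ends.
Overlapping pairs: Barre 45 & Zumba Basics, Pilates Fusion & Rowing Flow, Pilates Fusion & Yoga 45, Rowing Flow & Spin Advanced, Rowing Flow & Yoga 45 — 5 in total.

5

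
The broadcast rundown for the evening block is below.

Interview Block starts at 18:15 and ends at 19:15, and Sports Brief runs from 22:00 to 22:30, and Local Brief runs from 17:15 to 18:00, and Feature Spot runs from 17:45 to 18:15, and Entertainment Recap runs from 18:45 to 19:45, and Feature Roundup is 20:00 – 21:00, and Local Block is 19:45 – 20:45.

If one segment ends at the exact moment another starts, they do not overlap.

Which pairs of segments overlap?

Entertainment Recap & Interview Block, Feature Roundup & Local Block, Feature Spot & Local Brief

Two intervals overlap when each starts before the other ends.
Sorted by start: Local Brief, Feature Spot, Interview Block, Entertainment Recap, Local Block, Feature Roundup, Sports Brief.
Feature Spot starts before Local Brief ends → Local Brief and Feature Spot overlap.
Interview Block starts after Local Brief ends, so nothing later overlaps Local Brief either.
Interview Block starts exactly when Feature Spot ends (back-to-back, no overlap), so nothing later overlaps Feature Spot either.
Entertainment Recap starts before Interview Block ends → Interview Block and Entertainment Recap overlap.
Local Block starts after Interview Block ends, so nothing later overlaps Interview Block either.
Local Block starts exactly when Entertainment Recap ends (back-to-back, no overlap), so nothing later overlaps Entertainment Recap either.
Feature Roundup starts before Local Block ends → Local Block and Feature Roundup overlap.
Sports Brief starts after Local Block ends.
Sports Brief starts after Feature Roundup ends.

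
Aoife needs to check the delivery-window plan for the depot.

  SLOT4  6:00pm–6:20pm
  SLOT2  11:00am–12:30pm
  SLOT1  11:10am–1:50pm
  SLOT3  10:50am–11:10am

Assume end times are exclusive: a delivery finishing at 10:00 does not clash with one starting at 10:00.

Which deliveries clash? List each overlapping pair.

Sorted by start: SLOT3, SLOT2, SLOT1, SLOT4.
SLOT2 starts before SLOT3 ends → SLOT3 and SLOT2 overlap.
SLOT1 starts exactly when SLOT3 ends (back-to-back, no overlap); SLOT3 is clear from here.
SLOT1 starts before SLOT2 ends → SLOT2 and SLOT1 overlap.
SLOT4 starts after SLOT2 ends.
SLOT4 starts after SLOT1 ends.

SLOT1 & SLOT2, SLOT2 & SLOT3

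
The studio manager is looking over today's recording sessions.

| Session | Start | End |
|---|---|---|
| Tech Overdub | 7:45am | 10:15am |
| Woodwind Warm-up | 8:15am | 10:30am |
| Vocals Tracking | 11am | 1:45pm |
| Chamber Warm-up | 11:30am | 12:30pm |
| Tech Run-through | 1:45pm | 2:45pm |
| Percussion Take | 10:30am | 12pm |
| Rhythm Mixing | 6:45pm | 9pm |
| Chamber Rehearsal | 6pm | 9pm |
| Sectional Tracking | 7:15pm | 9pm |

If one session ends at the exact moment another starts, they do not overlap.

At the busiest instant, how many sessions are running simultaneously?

Sweep the timeline, counting +1 at each start and −1 at each end (ends before starts at a tie):
7:45am start Tech Overdub → 1
8:15am start Woodwind Warm-up → 2
10:15am end Tech Overdub → 1
10:30am end Woodwind Warm-up → 0
10:30am start Percussion Take → 1
11am start Vocals Tracking → 2
11:30am start Chamber Warm-up → 3
12pm end Percussion Take → 2
12:30pm end Chamber Warm-up → 1
1:45pm end Vocals Tracking → 0
1:45pm start Tech Run-through → 1
2:45pm end Tech Run-through → 0
6pm start Chamber Rehearsal → 1
6:45pm start Rhythm Mixing → 2
7:15pm start Sectional Tracking → 3
9pm end Chamber Rehearsal → 2
9pm end Rhythm Mixing → 1
9pm end Sectional Tracking → 0
Peak is 3, at 11:30am (Chamber Warm-up, Percussion Take, Vocals Tracking).

3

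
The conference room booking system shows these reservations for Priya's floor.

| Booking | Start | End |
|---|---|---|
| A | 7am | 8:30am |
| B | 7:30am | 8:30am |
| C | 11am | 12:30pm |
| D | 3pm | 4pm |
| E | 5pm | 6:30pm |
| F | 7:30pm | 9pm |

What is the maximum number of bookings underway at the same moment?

Sweep the timeline, counting +1 at each start and −1 at each end (ends before starts at a tie):
7am start A → 1
7:30am start B → 2
8:30am end A → 1
8:30am end B → 0
11am start C → 1
12:30pm end C → 0
3pm start D → 1
4pm end D → 0
5pm start E → 1
6:30pm end E → 0
7:30pm start F → 1
9pm end F → 0
Peak is 2, at 7:30am (A, B).

2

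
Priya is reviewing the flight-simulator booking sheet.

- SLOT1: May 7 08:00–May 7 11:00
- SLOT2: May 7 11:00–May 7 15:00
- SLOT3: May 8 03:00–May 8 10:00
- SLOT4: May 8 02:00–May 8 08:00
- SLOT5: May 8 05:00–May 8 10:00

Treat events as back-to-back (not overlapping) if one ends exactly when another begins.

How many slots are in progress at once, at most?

3

Sweep the timeline, counting +1 at each start and −1 at each end (ends before starts at a tie):
May 7 08:00 start SLOT1 → 1
May 7 11:00 end SLOT1 → 0
May 7 11:00 start SLOT2 → 1
May 7 15:00 end SLOT2 → 0
May 8 02:00 start SLOT4 → 1
May 8 03:00 start SLOT3 → 2
May 8 05:00 start SLOT5 → 3
May 8 08:00 end SLOT4 → 2
May 8 10:00 end SLOT3 → 1
May 8 10:00 end SLOT5 → 0
Peak is 3, at May 8 05:00 (SLOT3, SLOT4, SLOT5).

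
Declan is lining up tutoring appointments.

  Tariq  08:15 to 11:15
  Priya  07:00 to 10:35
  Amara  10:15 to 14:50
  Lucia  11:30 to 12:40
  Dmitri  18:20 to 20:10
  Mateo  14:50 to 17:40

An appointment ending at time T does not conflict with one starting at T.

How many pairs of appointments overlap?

4

Two intervals overlap when each starts before the other ends.
Sorted by start: Priya, Tariq, Amara, Lucia, Mateo, Dmitri.
Tariq starts before Priya ends → Priya and Tariq overlap.
Amara starts before Priya ends → Priya and Amara overlap.
Lucia starts after Priya ends, so nothing later overlaps Priya either.
Amara starts before Tariq ends → Tariq and Amara overlap.
Lucia starts after Tariq ends, so nothing later overlaps Tariq either.
Lucia starts before Amara ends → Amara and Lucia overlap.
Mateo starts exactly when Amara ends (back-to-back, no overlap), so nothing later overlaps Amara either.
Mateo starts after Lucia ends, so nothing later overlaps Lucia either.
Dmitri starts after Mateo ends.
Overlapping pairs: Amara & Lucia, Amara & Priya, Amara & Tariq, Priya & Tariq — 4 in total.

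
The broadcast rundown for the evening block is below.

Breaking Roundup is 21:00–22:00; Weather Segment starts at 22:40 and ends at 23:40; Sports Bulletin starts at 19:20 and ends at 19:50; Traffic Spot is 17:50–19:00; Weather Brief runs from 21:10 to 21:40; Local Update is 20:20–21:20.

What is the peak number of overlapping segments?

Walk through starts and ends in time order (an end at T is processed before a start at T):
17:50 start Traffic Spot → 1
19:00 end Traffic Spot → 0
19:20 start Sports Bulletin → 1
19:50 end Sports Bulletin → 0
20:20 start Local Update → 1
21:00 start Breaking Roundup → 2
21:10 start Weather Brief → 3
21:20 end Local Update → 2
21:40 end Weather Brief → 1
22:00 end Breaking Roundup → 0
22:40 start Weather Segment → 1
23:40 end Weather Segment → 0
Peak is 3, at 21:10 (Breaking Roundup, Local Update, Weather Brief).

3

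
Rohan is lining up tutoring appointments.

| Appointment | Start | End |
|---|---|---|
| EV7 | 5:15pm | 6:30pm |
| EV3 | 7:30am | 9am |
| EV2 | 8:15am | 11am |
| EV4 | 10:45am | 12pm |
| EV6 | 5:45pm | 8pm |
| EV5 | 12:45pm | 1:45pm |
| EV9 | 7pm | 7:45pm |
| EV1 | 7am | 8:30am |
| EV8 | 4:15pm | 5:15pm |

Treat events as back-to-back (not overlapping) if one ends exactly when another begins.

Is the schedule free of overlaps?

No

Sorted by start: EV1, EV3, EV2, EV4, EV5, EV8, EV7, EV6, EV9.
EV3 starts before EV1 ends → EV1 and EV3 overlap.
That's a conflict, so the schedule is not conflict-free.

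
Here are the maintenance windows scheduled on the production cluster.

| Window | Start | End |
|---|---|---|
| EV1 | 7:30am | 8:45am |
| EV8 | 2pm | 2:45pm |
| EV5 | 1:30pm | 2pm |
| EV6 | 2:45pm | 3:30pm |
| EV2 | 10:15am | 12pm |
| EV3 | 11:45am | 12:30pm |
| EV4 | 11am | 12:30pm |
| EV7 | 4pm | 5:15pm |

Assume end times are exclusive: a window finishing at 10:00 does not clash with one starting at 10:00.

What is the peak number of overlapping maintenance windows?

Sweep the timeline, counting +1 at each start and −1 at each end (ends before starts at a tie):
7:30am start EV1 → 1
8:45am end EV1 → 0
10:15am start EV2 → 1
11am start EV4 → 2
11:45am start EV3 → 3
12pm end EV2 → 2
12:30pm end EV3 → 1
12:30pm end EV4 → 0
1:30pm start EV5 → 1
2pm end EV5 → 0
2pm start EV8 → 1
2:45pm end EV8 → 0
2:45pm start EV6 → 1
3:30pm end EV6 → 0
4pm start EV7 → 1
5:15pm end EV7 → 0
Peak is 3, at 11:45am (EV2, EV3, EV4).

3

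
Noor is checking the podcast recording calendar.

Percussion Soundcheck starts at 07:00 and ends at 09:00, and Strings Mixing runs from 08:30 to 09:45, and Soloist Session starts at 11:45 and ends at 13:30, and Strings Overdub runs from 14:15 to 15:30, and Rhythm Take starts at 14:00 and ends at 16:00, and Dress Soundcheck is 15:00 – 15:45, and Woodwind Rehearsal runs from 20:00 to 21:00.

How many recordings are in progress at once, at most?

3

Sort all start/end points and keep a running count:
07:00 start Percussion Soundcheck → 1
08:30 start Strings Mixing → 2
09:00 end Percussion Soundcheck → 1
09:45 end Strings Mixing → 0
11:45 start Soloist Session → 1
13:30 end Soloist Session → 0
14:00 start Rhythm Take → 1
14:15 start Strings Overdub → 2
15:00 start Dress Soundcheck → 3
15:30 end Strings Overdub → 2
15:45 end Dress Soundcheck → 1
16:00 end Rhythm Take → 0
20:00 start Woodwind Rehearsal → 1
21:00 end Woodwind Rehearsal → 0
Peak is 3, at 15:00 (Dress Soundcheck, Rhythm Take, Strings Overdub).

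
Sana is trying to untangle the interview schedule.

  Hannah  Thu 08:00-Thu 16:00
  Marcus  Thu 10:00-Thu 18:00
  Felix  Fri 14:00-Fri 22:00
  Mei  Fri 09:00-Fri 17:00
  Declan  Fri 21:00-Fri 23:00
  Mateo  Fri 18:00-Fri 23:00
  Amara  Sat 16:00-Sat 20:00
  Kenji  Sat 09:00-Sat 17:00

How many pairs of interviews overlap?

6

Check each pair: they overlap iff neither finishes before the other starts.
Sorted by start: Hannah, Marcus, Mei, Felix, Mateo, Declan, Kenji, Amara.
Marcus starts before Hannah ends → Hannah and Marcus overlap.
Mei starts after Hannah ends, so Hannah has no further overlaps.
Mei starts after Marcus ends, so Marcus has no further overlaps.
Felix starts before Mei ends → Mei and Felix overlap.
Mateo starts after Mei ends, so Mei has no further overlaps.
Mateo starts before Felix ends → Felix and Mateo overlap.
Declan starts before Felix ends → Felix and Declan overlap.
Kenji starts after Felix ends, so Felix has no further overlaps.
Declan starts before Mateo ends → Mateo and Declan overlap.
Kenji starts after Mateo ends, so Mateo has no further overlaps.
Kenji starts after Declan ends, so Declan has no further overlaps.
Amara starts before Kenji ends → Kenji and Amara overlap.
Overlapping pairs: Amara & Kenji, Declan & Felix, Declan & Mateo, Felix & Mateo, Felix & Mei, Hannah & Marcus — 6 in total.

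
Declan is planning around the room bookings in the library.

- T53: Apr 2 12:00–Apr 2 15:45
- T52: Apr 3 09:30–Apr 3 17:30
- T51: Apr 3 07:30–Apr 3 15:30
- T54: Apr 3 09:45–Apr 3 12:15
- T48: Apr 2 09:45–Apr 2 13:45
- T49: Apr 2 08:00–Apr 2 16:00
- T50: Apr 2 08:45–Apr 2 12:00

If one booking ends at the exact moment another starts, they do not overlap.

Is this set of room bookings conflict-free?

No

Sorted by start: T49, T50, T48, T53, T51, T52, T54.
T50 starts before T49 ends → T49 and T50 overlap.
That's a conflict, so the schedule is not conflict-free.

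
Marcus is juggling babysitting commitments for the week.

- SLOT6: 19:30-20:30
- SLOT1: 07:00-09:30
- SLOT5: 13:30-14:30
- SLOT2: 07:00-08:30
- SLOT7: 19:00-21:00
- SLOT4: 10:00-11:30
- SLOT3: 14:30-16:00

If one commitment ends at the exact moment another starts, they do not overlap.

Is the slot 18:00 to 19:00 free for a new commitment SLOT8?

Yes — the slot is free

SLOT1: ends 09:30 at or before SLOT8 starts 18:00 → clear.
SLOT2: ends 08:30 at or before SLOT8 starts 18:00 → clear.
SLOT4: ends 11:30 at or before SLOT8 starts 18:00 → clear.
SLOT5: ends 14:30 at or before SLOT8 starts 18:00 → clear.
SLOT3: ends 16:00 at or before SLOT8 starts 18:00 → clear.
SLOT7: starts 19:00 at or after SLOT8 ends 19:00 → clear.
SLOT6: starts 19:30 at or after SLOT8 ends 19:00 → clear.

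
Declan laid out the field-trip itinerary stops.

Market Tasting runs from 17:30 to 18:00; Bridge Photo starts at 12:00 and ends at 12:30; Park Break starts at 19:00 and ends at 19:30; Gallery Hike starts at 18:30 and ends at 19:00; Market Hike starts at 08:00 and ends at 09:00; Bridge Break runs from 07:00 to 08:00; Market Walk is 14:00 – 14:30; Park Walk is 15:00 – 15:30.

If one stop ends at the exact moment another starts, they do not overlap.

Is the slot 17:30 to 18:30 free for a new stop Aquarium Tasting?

Bridge Break: ends 08:00 at or before Aquarium Tasting starts 17:30 → clear.
Market Hike: ends 09:00 at or before Aquarium Tasting starts 17:30 → clear.
Bridge Photo: ends 12:30 at or before Aquarium Tasting starts 17:30 → clear.
Market Walk: ends 14:30 at or before Aquarium Tasting starts 17:30 → clear.
Park Walk: ends 15:30 at or before Aquarium Tasting starts 17:30 → clear.
Market Tasting: starts 17:30 before Aquarium Tasting ends 18:30, and ends 18:00 after Aquarium Tasting starts 17:30 → overlap.
Gallery Hike: starts 18:30 at or after Aquarium Tasting ends 18:30 → clear.
Park Break: starts 19:00 at or after Aquarium Tasting ends 18:30 → clear.
Aquarium Tasting overlaps Market Tasting.

No — it overlaps Market Tasting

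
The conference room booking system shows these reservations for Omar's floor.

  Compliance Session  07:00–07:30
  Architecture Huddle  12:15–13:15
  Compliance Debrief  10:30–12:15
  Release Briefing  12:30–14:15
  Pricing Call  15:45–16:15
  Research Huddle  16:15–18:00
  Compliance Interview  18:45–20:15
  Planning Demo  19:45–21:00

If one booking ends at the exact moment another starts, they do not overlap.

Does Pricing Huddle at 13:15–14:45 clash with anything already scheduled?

Compliance Session: ends 07:30 at or before Pricing Huddle starts 13:15 → clear.
Compliance Debrief: ends 12:15 at or before Pricing Huddle starts 13:15 → clear.
Architecture Huddle: ends 13:15 at or before Pricing Huddle starts 13:15 → clear.
Release Briefing: starts 12:30 before Pricing Huddle ends 14:45, and ends 14:15 after Pricing Huddle starts 13:15 → overlap.
Pricing Call: starts 15:45 at or after Pricing Huddle ends 14:45 → clear.
Research Huddle: starts 16:15 at or after Pricing Huddle ends 14:45 → clear.
Compliance Interview: starts 18:45 at or after Pricing Huddle ends 14:45 → clear.
Planning Demo: starts 19:45 at or after Pricing Huddle ends 14:45 → clear.
Pricing Huddle overlaps Release Briefing.

Yes — it overlaps Release Briefing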